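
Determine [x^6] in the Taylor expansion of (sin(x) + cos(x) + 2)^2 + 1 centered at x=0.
Expand to order 6: (sin(x) + cos(x) + 2)^2 + 1 = -x^6/180 + 3·x^5/10 + x^4/6 - 2·x^3 - 2·x^2 + 6·x + 10 + O(x^7).
The coefficient of x^6 is -1/180.

Final answer: -1/180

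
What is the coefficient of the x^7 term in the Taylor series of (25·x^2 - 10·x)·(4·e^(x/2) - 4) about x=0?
Expand to order 7: (25·x^2 - 10·x)·(4·e^(x/2) - 4) = 29·x^7/1152 + x^6/4 + 95·x^5/48 + 35·x^4/3 + 45·x^3 - 20·x^2 + O(x^8).
The coefficient of x^7 is 29/1152.

Final answer: 29/1152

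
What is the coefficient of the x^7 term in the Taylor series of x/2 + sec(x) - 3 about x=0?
Expand to order 7: x/2 + sec(x) - 3 = 61·x^6/720 + 5·x^4/24 + x^2/2 + x/2 - 2 + O(x^8).
The coefficient of x^7 is 0.

Final answer: 0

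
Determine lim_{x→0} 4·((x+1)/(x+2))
Direct substitution at x = 0 gives 2.

Final answer: 2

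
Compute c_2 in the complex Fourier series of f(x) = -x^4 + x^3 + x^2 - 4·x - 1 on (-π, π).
Compute the real Fourier coefficients first: a_2 = 4 - 2·π^2, b_2 = 11/2 - π^2.
Then c_2 = (a_2 − i·b_2)/2 = -π^2 + 2 - 11·i/4 + i·π^2/2.

Final answer: -π^2 + 2 - 11·i/4 + i·π^2/2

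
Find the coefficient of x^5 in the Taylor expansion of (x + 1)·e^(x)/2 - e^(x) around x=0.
Expand to order 5: (x + 1)·e^(x)/2 - e^(x) = x^5/60 + x^4/16 + x^3/6 + x^2/4 - 1/2 + O(x^6).
The coefficient of x^5 is 1/60.

Final answer: 1/60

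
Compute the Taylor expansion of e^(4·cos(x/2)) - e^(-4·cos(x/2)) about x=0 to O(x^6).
x^4·(-11·e^(-4)/96 + 13·e^(4)/96) + x^2·(-e^(4)/2 - e^(-4)/2) - e^(-4) + e^(4)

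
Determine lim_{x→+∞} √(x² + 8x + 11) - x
This is an ∞ − ∞ indeterminate form.
Multiply and divide by the conjugate √(x²+8x + 11) + x; the x² terms cancel, leaving (8x + 11)/(√(x²+8x + 11)+x) → 8/2 = 4.
Limit = 4.

Final answer: 4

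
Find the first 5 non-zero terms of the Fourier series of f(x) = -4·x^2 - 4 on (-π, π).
16·cos(x) - 4·cos(2·x) + 16·cos(3·x)/9 - cos(4·x) - 4·π^2/3 - 4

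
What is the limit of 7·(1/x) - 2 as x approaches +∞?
Evaluate the dominant behaviour as x → +∞; each term tends to a finite value or vanishes.
Limit = -2.

Final answer: -2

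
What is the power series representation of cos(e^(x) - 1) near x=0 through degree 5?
-x^5/24 - x^4/4 - x^3/2 - x^2/2 + 1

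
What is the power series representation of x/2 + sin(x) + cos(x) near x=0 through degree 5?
x^5/120 + x^4/24 - x^3/6 - x^2/2 + 3·x/2 + 1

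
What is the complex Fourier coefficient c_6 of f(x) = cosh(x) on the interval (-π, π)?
Compute the real Fourier coefficients first: a_6 = 2·sinh(π)/(37·π), b_6 = 0.
Then c_6 = (a_6 − i·b_6)/2 = sinh(π)/(37·π).

Final answer: sinh(π)/(37·π)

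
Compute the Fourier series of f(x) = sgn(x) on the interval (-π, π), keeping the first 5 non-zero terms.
4·sin(x)/π + 4·sin(3·x)/(3·π) + 4·sin(5·x)/(5·π) + 4·sin(7·x)/(7·π) + 4·sin(9·x)/(9·π)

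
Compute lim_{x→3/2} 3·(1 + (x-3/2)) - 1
Direct substitution at x = 3/2 gives 2.

Final answer: 2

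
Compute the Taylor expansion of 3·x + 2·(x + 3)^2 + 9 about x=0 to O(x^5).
2·x^2 + 15·x + 27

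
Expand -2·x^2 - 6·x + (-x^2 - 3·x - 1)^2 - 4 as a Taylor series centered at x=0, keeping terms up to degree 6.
x^4 + 6·x^3 + 9·x^2 - 3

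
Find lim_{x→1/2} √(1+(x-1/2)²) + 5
Direct substitution at x = 1/2 gives 6.

Final answer: 6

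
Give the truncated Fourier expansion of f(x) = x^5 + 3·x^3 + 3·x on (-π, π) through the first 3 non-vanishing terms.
(-34·π^2 + 2·π^4 + 210)·sin(x) + (-π^4 - 6 + 2·π^2)·sin(2·x) + (134/81 + 14·π^2/27 + 2·π^4/3)·sin(3·x)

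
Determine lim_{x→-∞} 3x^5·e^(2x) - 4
The product is a 0·∞ indeterminate form at x → -∞.
Rewrite the product as 3x^5 / e^(-2x) (an ∞/∞ form) and apply L'Hôpital, or use the standard hierarchy e^(2|x|) ≫ |x^5| as x → -∞.
The indeterminate product → 0, so the limit = -4.

Final answer: -4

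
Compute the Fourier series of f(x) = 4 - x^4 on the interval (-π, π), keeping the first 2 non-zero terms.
(-48 + 8·π^2)·cos(x) - π^4/5 + 4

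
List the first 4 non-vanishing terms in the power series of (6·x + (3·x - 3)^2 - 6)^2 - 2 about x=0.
-216·x^3 + 198·x^2 - 72·x + 7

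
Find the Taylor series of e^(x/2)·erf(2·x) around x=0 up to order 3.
-29·x^3/(6·√(π)) + 2·x^2/√(π) + 4·x/√(π)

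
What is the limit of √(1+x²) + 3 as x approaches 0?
Direct substitution at x = 0 gives 4.

Final answer: 4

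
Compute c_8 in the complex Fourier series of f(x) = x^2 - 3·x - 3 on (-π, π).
Compute the real Fourier coefficients first: a_8 = 1/16, b_8 = 3/4.
Then c_8 = (a_8 − i·b_8)/2 = 1/32 - 3·i/8.

Final answer: 1/32 - 3·i/8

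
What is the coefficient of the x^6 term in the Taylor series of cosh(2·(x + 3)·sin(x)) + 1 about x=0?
Expand to order 6: cosh(2·(x + 3)·sin(x)) + 1 = 974·x^6/15 + 68·x^5 + 50·x^4 + 12·x^3 + 18·x^2 + 2 + O(x^7).
The coefficient of x^6 is 974/15.

Final answer: 974/15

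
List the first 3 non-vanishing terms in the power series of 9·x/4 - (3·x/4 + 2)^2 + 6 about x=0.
-9·x^2/16 - 3·x/4 + 2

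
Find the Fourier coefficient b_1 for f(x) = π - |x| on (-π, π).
b_1 = (1/π) ∫_{-π}^{π} f(x)·sin(1x) dx.
Evaluate the integral (use parity and integration by parts as needed): b_1 = 0.

Final answer: 0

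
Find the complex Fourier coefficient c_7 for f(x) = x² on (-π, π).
Compute the real Fourier coefficients first: a_7 = -4/49, b_7 = 0.
Then c_7 = (a_7 − i·b_7)/2 = -2/49.

Final answer: -2/49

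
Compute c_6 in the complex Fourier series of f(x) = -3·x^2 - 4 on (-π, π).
Compute the real Fourier coefficients first: a_6 = -1/3, b_6 = 0.
Then c_6 = (a_6 − i·b_6)/2 = -1/6.

Final answer: -1/6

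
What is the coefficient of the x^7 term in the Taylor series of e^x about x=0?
Expand to order 7: e^x = x^7/5040 + x^6/720 + x^5/120 + x^4/24 + x^3/6 + x^2/2 + x + 1 + O(x^8).
The coefficient of x^7 is 1/5040.

Final answer: 1/5040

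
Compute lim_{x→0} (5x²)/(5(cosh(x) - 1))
Both numerator and denominator → 0 as x → 0; this is a 0/0 indeterminate form.
Expand each to leading order near x = 0: numerator ~ 5·x^2, denominator ~ 5·x^2/2.
The limit of the ratio is 2.

Final answer: 2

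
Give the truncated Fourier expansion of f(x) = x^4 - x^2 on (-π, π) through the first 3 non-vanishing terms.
(52 - 8·π^2)·cos(x) + (-4 + 2·π^2)·cos(2·x) - π^2/3 + π^4/5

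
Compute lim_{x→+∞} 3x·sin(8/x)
As x → +∞: let u = 8/x → 0⁺; then 3·x·sin(8/x) = 3·8·sin(u)/u → 3·8·1 = 24.
Limit = 24.

Final answer: 24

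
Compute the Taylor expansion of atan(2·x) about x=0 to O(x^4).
-8·x^3/3 + 2·x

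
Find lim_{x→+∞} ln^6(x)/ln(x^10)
This is an ∞/∞ indeterminate form as x → +∞.
Write ln(x^10) = 10·ln(x), reducing the quotient to ln^5(x)/10 → ∞.
Limit = ∞.

Final answer: ∞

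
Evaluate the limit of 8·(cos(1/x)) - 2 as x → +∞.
Evaluate the dominant behaviour as x → +∞; each term tends to a finite value or vanishes.
Limit = 6.

Final answer: 6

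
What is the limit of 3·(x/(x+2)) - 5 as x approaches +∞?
Evaluate the dominant behaviour as x → +∞; each term tends to a finite value or vanishes.
Limit = -2.

Final answer: -2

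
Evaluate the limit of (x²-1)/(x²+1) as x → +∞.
Evaluate the dominant behaviour as x → +∞; each term tends to a finite value or vanishes.
Limit = 1.

Final answer: 1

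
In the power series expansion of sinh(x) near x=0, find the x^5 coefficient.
Expand to order 5: sinh(x) = x^5/120 + x^3/6 + x + O(x^6).
The coefficient of x^5 is 1/120.

Final answer: 1/120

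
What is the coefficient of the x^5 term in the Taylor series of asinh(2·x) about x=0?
Expand to order 5: asinh(2·x) = 12·x^5/5 - 4·x^3/3 + 2·x + O(x^6).
The coefficient of x^5 is 12/5.

Final answer: 12/5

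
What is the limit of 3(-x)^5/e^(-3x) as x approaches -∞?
This is an ∞/∞ indeterminate form as x → -∞.
Compare growth rates of the dominant terms (exponentials ≫ polynomials ≫ logarithms), or apply L'Hôpital's rule; the quotient → 0.
Limit = 0.

Final answer: 0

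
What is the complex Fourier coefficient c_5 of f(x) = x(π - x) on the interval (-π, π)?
Compute the real Fourier coefficients first: a_5 = 4/25, b_5 = 2·π/5.
Then c_5 = (a_5 − i·b_5)/2 = 2/25 - i·π/5.

Final answer: 2/25 - i·π/5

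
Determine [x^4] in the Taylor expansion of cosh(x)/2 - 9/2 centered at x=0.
Expand to order 4: cosh(x)/2 - 9/2 = x^4/48 + x^2/4 - 4 + O(x^5).
The coefficient of x^4 is 1/48.

Final answer: 1/48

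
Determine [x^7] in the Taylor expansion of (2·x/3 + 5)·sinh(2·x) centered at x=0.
Expand to order 7: (2·x/3 + 5)·sinh(2·x) = 8·x^7/63 + 8·x^6/45 + 4·x^5/3 + 8·x^4/9 + 20·x^3/3 + 4·x^2/3 + 10·x + O(x^8).
The coefficient of x^7 is 8/63.

Final answer: 8/63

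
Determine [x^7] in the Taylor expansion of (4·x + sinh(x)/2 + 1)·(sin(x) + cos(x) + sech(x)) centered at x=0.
Expand to order 7: (4·x + sinh(x)/2 + 1)·(sin(x) + cos(x) + sech(x)) = -89·x^7/240 - 7·x^6/120 + 127·x^5/120 - 5·x^4/12 - 9·x^3/2 + 7·x^2/2 + 10·x + 2 + O(x^8).
The coefficient of x^7 is -89/240.

Final answer: -89/240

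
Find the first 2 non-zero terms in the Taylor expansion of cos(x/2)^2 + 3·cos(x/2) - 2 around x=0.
2 - 5·x^2/8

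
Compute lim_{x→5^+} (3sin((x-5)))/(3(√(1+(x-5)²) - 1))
Both numerator and denominator → 0 as x → 5^+; this is a 0/0 indeterminate form.
Expand each to leading order near x = 5: numerator ~ 3·(x - 5), denominator ~ 3·(x - 5)^2/2.
The limit of the ratio is ∞.

Final answer: ∞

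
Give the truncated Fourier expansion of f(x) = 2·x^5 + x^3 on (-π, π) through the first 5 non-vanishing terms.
(-78·π^2 + 4·π^4 + 468)·sin(x) + (-2·π^4 - 27/2 + 9·π^2)·sin(2·x) + (-62·π^2/27 + 124/81 + 4·π^4/3)·sin(3·x) + (-π^4 - 9/32 + 3·π^2/4)·sin(4·x) + (-6·π^2/25 + 36/625 + 4·π^4/5)·sin(5·x)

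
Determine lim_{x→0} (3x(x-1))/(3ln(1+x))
Both numerator and denominator → 0 as x → 0; this is a 0/0 indeterminate form.
Expand each to leading order near x = 0: numerator ~ -3·x, denominator ~ 3·x.
The limit of the ratio is -1.

Final answer: -1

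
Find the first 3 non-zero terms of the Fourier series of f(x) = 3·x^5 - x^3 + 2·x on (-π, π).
(-122·π^2 + 6·π^4 + 736)·sin(x) + (-3·π^4 - 26 + 16·π^2)·sin(2·x) + (-46·π^2/9 + 128/27 + 2·π^4)·sin(3·x)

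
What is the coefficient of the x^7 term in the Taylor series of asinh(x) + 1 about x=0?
Expand to order 7: asinh(x) + 1 = -5·x^7/112 + 3·x^5/40 - x^3/6 + x + 1 + O(x^8).
The coefficient of x^7 is -5/112.

Final answer: -5/112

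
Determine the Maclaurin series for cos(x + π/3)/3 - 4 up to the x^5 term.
-√(3)·x^5/720 + x^4/144 + √(3)·x^3/36 - x^2/12 - √(3)·x/6 - 23/6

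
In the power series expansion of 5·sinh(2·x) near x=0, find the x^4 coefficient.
Expand to order 4: 5·sinh(2·x) = 20·x^3/3 + 10·x + O(x^5).
The coefficient of x^4 is 0.

Final answer: 0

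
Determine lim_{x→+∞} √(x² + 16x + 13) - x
This is an ∞ − ∞ indeterminate form.
Multiply and divide by the conjugate √(x²+16x + 13) + x; the x² terms cancel, leaving (16x + 13)/(√(x²+16x + 13)+x) → 16/2 = 8.
Limit = 8.

Final answer: 8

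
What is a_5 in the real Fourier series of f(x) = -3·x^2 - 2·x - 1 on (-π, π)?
a_5 = (1/π) ∫_{-π}^{π} f(x)·cos(5x) dx.
Evaluate the integral (use parity and integration by parts as needed): a_5 = 12/25.

Final answer: 12/25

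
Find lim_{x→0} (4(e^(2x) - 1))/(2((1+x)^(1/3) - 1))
Both numerator and denominator → 0 as x → 0; this is a 0/0 indeterminate form.
Expand each to leading order near x = 0: numerator ~ 8·x, denominator ~ 2·x/3.
The limit of the ratio is 12.

Final answer: 12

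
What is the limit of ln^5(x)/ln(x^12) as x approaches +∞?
This is an ∞/∞ indeterminate form as x → +∞.
Write ln(x^12) = 12·ln(x), reducing the quotient to ln^4(x)/12 → ∞.
Limit = ∞.

Final answer: ∞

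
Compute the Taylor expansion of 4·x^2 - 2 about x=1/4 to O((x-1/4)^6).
-7/4 + 2·(x - 1/4) + 4·(x - 1/4)^2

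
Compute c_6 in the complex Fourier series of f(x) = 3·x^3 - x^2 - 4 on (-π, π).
Compute the real Fourier coefficients first: a_6 = -1/9, b_6 = 1/6 - π^2.
Then c_6 = (a_6 − i·b_6)/2 = -1/18 - i/12 + i·π^2/2.

Final answer: -1/18 - i/12 + i·π^2/2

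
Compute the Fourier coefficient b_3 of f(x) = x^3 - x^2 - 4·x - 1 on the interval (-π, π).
b_3 = (1/π) ∫_{-π}^{π} f(x)·sin(3x) dx.
Evaluate the integral (use parity and integration by parts as needed): b_3 = -28/9 + 2·π^2/3.

Final answer: -28/9 + 2·π^2/3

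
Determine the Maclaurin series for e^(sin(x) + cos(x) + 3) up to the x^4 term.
-5·x^4·e^(4)/24 - x^3·e^(4)/2 + x·e^(4) + e^(4)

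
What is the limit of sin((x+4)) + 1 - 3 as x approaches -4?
Direct substitution at x = -4 gives -2.

Final answer: -2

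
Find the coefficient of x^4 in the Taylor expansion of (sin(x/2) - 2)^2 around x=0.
Expand to order 4: (sin(x/2) - 2)^2 = -x^4/48 + x^3/12 + x^2/4 - 2·x + 4 + O(x^5).
The coefficient of x^4 is -1/48.

Final answer: -1/48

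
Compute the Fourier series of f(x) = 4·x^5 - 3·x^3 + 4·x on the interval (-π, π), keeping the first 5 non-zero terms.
(-166·π^2 + 8·π^4 + 1004)·sin(x) + (-4·π^4 - 77/2 + 23·π^2)·sin(2·x) + (-214·π^2/27 + 644/81 + 8·π^4/3)·sin(3·x) + (-2·π^4 - 7/2 + 4·π^2)·sin(4·x) + (-62·π^2/25 + 1372/625 + 8·π^4/5)·sin(5·x)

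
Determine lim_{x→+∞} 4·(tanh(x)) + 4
Evaluate the dominant behaviour as x → +∞; each term tends to a finite value or vanishes.
Limit = 8.

Final answer: 8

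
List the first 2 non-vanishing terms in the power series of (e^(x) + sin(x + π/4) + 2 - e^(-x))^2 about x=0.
x·(√(2)/2 + 2)^2·(√(2)/(√(2)/2 + 2) + 4/(√(2)/2 + 2)) + (√(2)/2 + 2)^2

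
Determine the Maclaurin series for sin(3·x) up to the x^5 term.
81·x^5/40 - 9·x^3/2 + 3·x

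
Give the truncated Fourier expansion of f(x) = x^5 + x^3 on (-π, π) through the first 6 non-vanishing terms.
(-38·π^2 + 2·π^4 + 228)·sin(x) + (-π^4 - 6 + 4·π^2)·sin(2·x) + (-22·π^2/27 + 44/81 + 2·π^4/3)·sin(3·x) + (-π^4/2 - 3/64 + π^2/8)·sin(4·x) + (-12/625 + 2·π^2/25 + 2·π^4/5)·sin(5·x) + (-π^4/3 - 4·π^2/27 + 2/81)·sin(6·x)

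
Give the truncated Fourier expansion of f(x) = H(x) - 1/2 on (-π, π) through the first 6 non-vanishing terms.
2·sin(x)/π + 2·sin(3·x)/(3·π) + 2·sin(5·x)/(5·π) + 2·sin(7·x)/(7·π) + 2·sin(9·x)/(9·π) + 2·sin(11·x)/(11·π)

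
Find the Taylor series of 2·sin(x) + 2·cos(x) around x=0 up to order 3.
-x^3/3 - x^2 + 2·x + 2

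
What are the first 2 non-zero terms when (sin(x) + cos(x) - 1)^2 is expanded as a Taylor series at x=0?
-x^3 + x^2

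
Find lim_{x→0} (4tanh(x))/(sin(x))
Both numerator and denominator → 0 as x → 0; this is a 0/0 indeterminate form.
Expand each to leading order near x = 0: numerator ~ 4·x, denominator ~ x.
The limit of the ratio is 4.

Final answer: 4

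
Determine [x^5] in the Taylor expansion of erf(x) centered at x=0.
Expand to order 5: erf(x) = x^5/(5·√(π)) - 2·x^3/(3·√(π)) + 2·x/√(π) + O(x^6).
The coefficient of x^5 is 1/(5·√(π)).

Final answer: 1/(5·√(π))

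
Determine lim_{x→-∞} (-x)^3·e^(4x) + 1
The product is a 0·∞ indeterminate form at x → -∞.
Rewrite the product as (-x)^3 / e^(-4x) (an ∞/∞ form) and apply L'Hôpital, or use the standard hierarchy e^(4|x|) ≫ |(-x)^3| as x → -∞.
The indeterminate product → 0, so the limit = 1.

Final answer: 1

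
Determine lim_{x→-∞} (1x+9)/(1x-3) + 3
Evaluate the dominant behaviour as x → -∞; each term tends to a finite value or vanishes.
Limit = 4.

Final answer: 4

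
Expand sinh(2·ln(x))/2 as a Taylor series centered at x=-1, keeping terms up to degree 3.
-(x + 1) - (x + 1)^2/2 - (x + 1)^3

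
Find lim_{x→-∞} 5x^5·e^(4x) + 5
The product is a 0·∞ indeterminate form at x → -∞.
Rewrite the product as 5x^5 / e^(-4x) (an ∞/∞ form) and apply L'Hôpital, or use the standard hierarchy e^(4|x|) ≫ |x^5| as x → -∞.
The indeterminate product → 0, so the limit = 5.

Final answer: 5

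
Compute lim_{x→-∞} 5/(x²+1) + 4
Evaluate the dominant behaviour as x → -∞; each term tends to a finite value or vanishes.
Limit = 4.

Final answer: 4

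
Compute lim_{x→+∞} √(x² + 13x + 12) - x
This is an ∞ − ∞ indeterminate form.
Multiply and divide by the conjugate √(x²+13x + 12) + x; the x² terms cancel, leaving (13x + 12)/(√(x²+13x + 12)+x) → 13/2.
Limit = 13/2.

Final answer: 13/2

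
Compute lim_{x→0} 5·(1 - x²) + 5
Direct substitution at x = 0 gives 10.

Final answer: 10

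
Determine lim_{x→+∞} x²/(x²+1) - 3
Evaluate the dominant behaviour as x → +∞; each term tends to a finite value or vanishes.
Limit = -2.

Final answer: -2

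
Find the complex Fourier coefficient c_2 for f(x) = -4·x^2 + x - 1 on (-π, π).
Compute the real Fourier coefficients first: a_2 = -4, b_2 = -1.
Then c_2 = (a_2 − i·b_2)/2 = -2 + i/2.

Final answer: -2 + i/2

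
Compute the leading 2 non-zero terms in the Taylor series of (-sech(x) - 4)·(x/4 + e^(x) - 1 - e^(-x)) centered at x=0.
5 - 45·x/4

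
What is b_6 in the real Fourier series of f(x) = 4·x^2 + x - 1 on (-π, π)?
b_6 = (1/π) ∫_{-π}^{π} f(x)·sin(6x) dx.
Evaluate the integral (use parity and integration by parts as needed): b_6 = -1/3.

Final answer: -1/3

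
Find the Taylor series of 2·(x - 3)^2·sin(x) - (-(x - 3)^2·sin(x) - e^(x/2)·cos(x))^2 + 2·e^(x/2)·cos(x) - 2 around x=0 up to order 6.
311609·x^6/23040 - 10733·x^5/384 - 5143·x^4/192 + 969·x^3/8 - 361·x^2/4 - 1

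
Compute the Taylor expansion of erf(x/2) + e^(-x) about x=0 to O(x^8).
x^7·(-1/(2688·√(π)) - 1/5040) + x^6/720 + x^5·(-1/120 + 1/(160·√(π))) + x^4/24 + x^3·(-1/6 - 1/(12·√(π))) + x^2/2 + x·(-1 + 1/√(π)) + 1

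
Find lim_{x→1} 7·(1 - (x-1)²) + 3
Direct substitution at x = 1 gives 10.

Final answer: 10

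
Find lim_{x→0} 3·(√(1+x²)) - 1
Direct substitution at x = 0 gives 2.

Final answer: 2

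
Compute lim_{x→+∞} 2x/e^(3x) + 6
The quotient is an ∞/∞ indeterminate form as x → +∞.
The exponential denominator e^(3x) dominates the polynomial numerator (e^x ≫ x as x → ∞), so the quotient → 0.
Adding the constant: 0 + 6 = 6. Limit = 6.

Final answer: 6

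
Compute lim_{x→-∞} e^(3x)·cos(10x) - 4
Evaluate the dominant behaviour as x → -∞; each term tends to a finite value or vanishes.
Limit = -4.

Final answer: -4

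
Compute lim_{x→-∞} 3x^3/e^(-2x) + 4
The quotient is an ∞/∞ indeterminate form as x → -∞.
Compare growth rates of the dominant terms (exponentials ≫ polynomials ≫ logarithms), or apply L'Hôpital's rule; the quotient → 0.
Adding the constant: 0 + 4 = 4. Limit = 4.

Final answer: 4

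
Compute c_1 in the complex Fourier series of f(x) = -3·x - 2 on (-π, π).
Compute the real Fourier coefficients first: a_1 = 0, b_1 = -6.
Then c_1 = (a_1 − i·b_1)/2 = 3·i.

Final answer: 3·i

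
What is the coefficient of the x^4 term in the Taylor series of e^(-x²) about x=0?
Expand to order 4: e^(-x²) = x^4/2 - x^2 + 1 + O(x^5).
The coefficient of x^4 is 1/2.

Final answer: 1/2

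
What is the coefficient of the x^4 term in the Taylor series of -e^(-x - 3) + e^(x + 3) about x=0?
Expand to order 4: -e^(-x - 3) + e^(x + 3) = x^4·(-e^(-3)/24 + e^(3)/24) + x^3·(e^(-3)/6 + e^(3)/6) + x^2·(-e^(-3)/2 + e^(3)/2) + x·(e^(-3) + e^(3)) - e^(-3) + e^(3) + O(x^5).
The coefficient of x^4 is -e^(-3)/24 + e^(3)/24.

Final answer: -e^(-3)/24 + e^(3)/24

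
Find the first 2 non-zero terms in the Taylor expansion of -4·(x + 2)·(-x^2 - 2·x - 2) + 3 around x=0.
24·x + 19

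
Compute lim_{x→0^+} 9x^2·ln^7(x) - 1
The product is a 0·∞ indeterminate form at x → 0⁺.
Rewrite the product as 9·ln^7(x) / x^(-2) and apply L'Hôpital, or use the standard hierarchy x^(-2) ≫ |ln x|^7 as x → 0⁺.
The indeterminate product → 0, so the limit = -1.

Final answer: -1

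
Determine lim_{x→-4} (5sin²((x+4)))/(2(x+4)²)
Both numerator and denominator → 0 as x → -4; this is a 0/0 indeterminate form.
Expand each to leading order near x = -4: numerator ~ 5·(x + 4)^2, denominator ~ 2·(x + 4)^2.
The limit of the ratio is 5/2.

Final answer: 5/2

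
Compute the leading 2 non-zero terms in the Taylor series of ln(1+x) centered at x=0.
-x^2/2 + x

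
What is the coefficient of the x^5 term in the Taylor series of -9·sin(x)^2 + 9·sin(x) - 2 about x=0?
Expand to order 5: -9·sin(x)^2 + 9·sin(x) - 2 = 3·x^5/40 + 3·x^4 - 3·x^3/2 - 9·x^2 + 9·x - 2 + O(x^6).
The coefficient of x^5 is 3/40.

Final answer: 3/40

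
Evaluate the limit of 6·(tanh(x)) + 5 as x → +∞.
Evaluate the dominant behaviour as x → +∞; each term tends to a finite value or vanishes.
Limit = 11.

Final answer: 11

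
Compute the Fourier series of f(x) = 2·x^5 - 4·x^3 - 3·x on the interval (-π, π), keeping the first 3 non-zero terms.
(-88·π^2 + 4·π^4 + 522)·sin(x) + (-2·π^4 - 18 + 14·π^2)·sin(2·x) + (-152·π^2/27 + 142/81 + 4·π^4/3)·sin(3·x)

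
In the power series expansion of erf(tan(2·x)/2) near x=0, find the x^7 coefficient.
Expand to order 7: erf(tan(2·x)/2) = 13·x^7/(35·√(π)) + 9·x^5/(5·√(π)) + 2·x^3/√(π) + 2·x/√(π) + O(x^8).
The coefficient of x^7 is 13/(35·√(π)).

Final answer: 13/(35·√(π))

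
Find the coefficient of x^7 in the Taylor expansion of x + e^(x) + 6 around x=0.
Expand to order 7: x + e^(x) + 6 = x^7/5040 + x^6/720 + x^5/120 + x^4/24 + x^3/6 + x^2/2 + 2·x + 7 + O(x^8).
The coefficient of x^7 is 1/5040.

Final answer: 1/5040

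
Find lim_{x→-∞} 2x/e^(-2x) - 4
The quotient is an ∞/∞ indeterminate form as x → -∞.
Compare growth rates of the dominant terms (exponentials ≫ polynomials ≫ logarithms), or apply L'Hôpital's rule; the quotient → 0.
Adding the constant: 0 - 4 = -4. Limit = -4.

Final answer: -4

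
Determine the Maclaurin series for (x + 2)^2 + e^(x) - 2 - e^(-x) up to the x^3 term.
x^3/3 + x^2 + 6·x + 2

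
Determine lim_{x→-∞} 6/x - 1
Evaluate the dominant behaviour as x → -∞; each term tends to a finite value or vanishes.
Limit = -1.

Final answer: -1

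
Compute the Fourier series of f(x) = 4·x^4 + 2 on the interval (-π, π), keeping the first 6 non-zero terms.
(192 - 32·π^2)·cos(x) + (-12 + 8·π^2)·cos(2·x) + (64/27 - 32·π^2/9)·cos(3·x) + (-3/4 + 2·π^2)·cos(4·x) + (192/625 - 32·π^2/25)·cos(5·x) + 2 + 4·π^4/5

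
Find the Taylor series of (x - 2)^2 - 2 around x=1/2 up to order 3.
1/4 - 3·(x - 1/2) + (x - 1/2)^2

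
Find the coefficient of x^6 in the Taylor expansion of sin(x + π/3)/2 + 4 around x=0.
Expand to order 6: sin(x + π/3)/2 + 4 = -√(3)·x^6/2880 + x^5/480 + √(3)·x^4/96 - x^3/24 - √(3)·x^2/8 + x/4 + √(3)/4 + 4 + O(x^7).
The coefficient of x^6 is -√(3)/2880.

Final answer: -√(3)/2880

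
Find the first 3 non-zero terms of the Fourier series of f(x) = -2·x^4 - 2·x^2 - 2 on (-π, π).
(-88 + 16·π^2)·cos(x) + (4 - 4·π^2)·cos(2·x) - 2·π^4/5 - 2·π^2/3 - 2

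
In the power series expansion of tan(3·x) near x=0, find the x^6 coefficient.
Expand to order 6: tan(3·x) = 162·x^5/5 + 9·x^3 + 3·x + O(x^7).
The coefficient of x^6 is 0.

Final answer: 0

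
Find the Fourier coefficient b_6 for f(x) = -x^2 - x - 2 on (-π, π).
b_6 = (1/π) ∫_{-π}^{π} f(x)·sin(6x) dx.
Evaluate the integral (use parity and integration by parts as needed): b_6 = 1/3.

Final answer: 1/3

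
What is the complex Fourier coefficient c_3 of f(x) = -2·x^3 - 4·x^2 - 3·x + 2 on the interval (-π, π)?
Compute the real Fourier coefficients first: a_3 = 16/9, b_3 = -4·π^2/3 - 10/9.
Then c_3 = (a_3 − i·b_3)/2 = 8/9 + 5·i/9 + 2·i·π^2/3.

Final answer: 8/9 + 5·i/9 + 2·i·π^2/3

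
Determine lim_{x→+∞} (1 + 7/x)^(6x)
As x → +∞: write (1 + 7/x)^(6x) = ((1 + 7/x)^x)^6 → (e^7)^6 = e^42.
Limit = e^(42).

Final answer: e^(42)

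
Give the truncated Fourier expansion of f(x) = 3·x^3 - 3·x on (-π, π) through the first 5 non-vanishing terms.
(-42 + 6·π^2)·sin(x) + (15/2 - 3·π^2)·sin(2·x) + (-10/3 + 2·π^2)·sin(3·x) + (33/16 - 3·π^2/2)·sin(4·x) + (-186/125 + 6·π^2/5)·sin(5·x)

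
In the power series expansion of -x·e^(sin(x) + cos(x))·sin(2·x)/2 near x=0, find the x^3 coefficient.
Expand to order 3: -x·e^(sin(x) + cos(x))·sin(2·x)/2 = -e·x^3 - e·x^2 + O(x^4).
The coefficient of x^3 is -e.

Final answer: -e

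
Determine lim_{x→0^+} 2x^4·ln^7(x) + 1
The product is a 0·∞ indeterminate form at x → 0⁺.
Rewrite the product as 2·ln^7(x) / x^(-4) and apply L'Hôpital, or use the standard hierarchy x^(-4) ≫ |ln x|^7 as x → 0⁺.
The indeterminate product → 0, so the limit = 1.

Final answer: 1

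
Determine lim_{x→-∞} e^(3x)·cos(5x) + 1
Evaluate the dominant behaviour as x → -∞; each term tends to a finite value or vanishes.
Limit = 1.

Final answer: 1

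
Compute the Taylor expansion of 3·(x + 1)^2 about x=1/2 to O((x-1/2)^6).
27/4 + 9·(x - 1/2) + 3·(x - 1/2)^2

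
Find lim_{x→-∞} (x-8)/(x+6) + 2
Evaluate the dominant behaviour as x → -∞; each term tends to a finite value or vanishes.
Limit = 3.

Final answer: 3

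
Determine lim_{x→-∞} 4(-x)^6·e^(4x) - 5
The product is a 0·∞ indeterminate form at x → -∞.
Rewrite the product as 4(-x)^6 / e^(-4x) (an ∞/∞ form) and apply L'Hôpital, or use the standard hierarchy e^(4|x|) ≫ |(-x)^6| as x → -∞.
The indeterminate product → 0, so the limit = -5.

Final answer: -5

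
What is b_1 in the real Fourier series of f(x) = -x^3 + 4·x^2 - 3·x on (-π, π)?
b_1 = (1/π) ∫_{-π}^{π} f(x)·sin(1x) dx.
Evaluate the integral (use parity and integration by parts as needed): b_1 = 6 - 2·π^2.

Final answer: 6 - 2·π^2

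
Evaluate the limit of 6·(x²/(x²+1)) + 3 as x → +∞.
Evaluate the dominant behaviour as x → +∞; each term tends to a finite value or vanishes.
Limit = 9.

Final answer: 9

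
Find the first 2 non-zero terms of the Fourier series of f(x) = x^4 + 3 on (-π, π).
(48 - 8·π^2)·cos(x) + 3 + π^4/5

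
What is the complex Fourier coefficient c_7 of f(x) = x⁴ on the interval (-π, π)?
Compute the real Fourier coefficients first: a_7 = 48/2401 - 8·π^2/49, b_7 = 0.
Then c_7 = (a_7 − i·b_7)/2 = 24/2401 - 4·π^2/49.

Final answer: 24/2401 - 4·π^2/49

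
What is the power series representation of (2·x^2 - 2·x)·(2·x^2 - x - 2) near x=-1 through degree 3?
4 - 26·(x + 1) + 40·(x + 1)^2 - 22·(x + 1)^3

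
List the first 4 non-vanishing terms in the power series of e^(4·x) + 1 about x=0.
32·x^3/3 + 8·x^2 + 4·x + 2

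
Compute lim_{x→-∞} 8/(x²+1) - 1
Evaluate the dominant behaviour as x → -∞; each term tends to a finite value or vanishes.
Limit = -1.

Final answer: -1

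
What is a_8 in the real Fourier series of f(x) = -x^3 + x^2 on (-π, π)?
a_8 = (1/π) ∫_{-π}^{π} f(x)·cos(8x) dx.
Evaluate the integral (use parity and integration by parts as needed): a_8 = 1/16.

Final answer: 1/16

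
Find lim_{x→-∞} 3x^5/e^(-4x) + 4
The quotient is an ∞/∞ indeterminate form as x → -∞.
Compare growth rates of the dominant terms (exponentials ≫ polynomials ≫ logarithms), or apply L'Hôpital's rule; the quotient → 0.
Adding the constant: 0 + 4 = 4. Limit = 4.

Final answer: 4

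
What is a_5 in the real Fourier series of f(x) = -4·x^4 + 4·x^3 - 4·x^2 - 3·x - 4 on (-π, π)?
a_5 = (1/π) ∫_{-π}^{π} f(x)·cos(5x) dx.
Evaluate the integral (use parity and integration by parts as needed): a_5 = 208/625 + 32·π^2/25.

Final answer: 208/625 + 32·π^2/25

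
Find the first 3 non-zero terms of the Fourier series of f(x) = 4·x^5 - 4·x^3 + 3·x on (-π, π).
(-168·π^2 + 8·π^4 + 1014)·sin(x) + (-4·π^4 - 39 + 24·π^2)·sin(2·x) + (-232·π^2/27 + 626/81 + 8·π^4/3)·sin(3·x)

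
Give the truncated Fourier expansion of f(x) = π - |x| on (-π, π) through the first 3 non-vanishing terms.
4·cos(x)/π + 4·cos(3·x)/(9·π) + π/2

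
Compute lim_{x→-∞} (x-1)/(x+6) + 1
Evaluate the dominant behaviour as x → -∞; each term tends to a finite value or vanishes.
Limit = 2.

Final answer: 2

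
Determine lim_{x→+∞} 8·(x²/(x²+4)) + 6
Evaluate the dominant behaviour as x → +∞; each term tends to a finite value or vanishes.
Limit = 14.

Final answer: 14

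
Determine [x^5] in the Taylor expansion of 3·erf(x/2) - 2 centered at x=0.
Expand to order 5: 3·erf(x/2) - 2 = 3·x^5/(160·√(π)) - x^3/(4·√(π)) + 3·x/√(π) - 2 + O(x^6).
The coefficient of x^5 is 3/(160·√(π)).

Final answer: 3/(160·√(π))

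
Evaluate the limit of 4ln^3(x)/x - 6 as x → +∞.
The quotient is an ∞/∞ indeterminate form as x → +∞.
The polynomial denominator x dominates the logarithmic numerator (any positive power of x ≫ ln^3(x) as x → ∞), so the quotient → 0.
Adding the constant: 0 - 6 = -6. Limit = -6.

Final answer: -6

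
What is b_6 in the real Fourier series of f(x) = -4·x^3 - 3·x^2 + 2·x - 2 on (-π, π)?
b_6 = (1/π) ∫_{-π}^{π} f(x)·sin(6x) dx.
Evaluate the integral (use parity and integration by parts as needed): b_6 = -8/9 + 4·π^2/3.

Final answer: -8/9 + 4·π^2/3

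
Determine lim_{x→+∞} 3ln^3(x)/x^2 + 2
The quotient is an ∞/∞ indeterminate form as x → +∞.
The polynomial denominator x^2 dominates the logarithmic numerator (any positive power of x ≫ ln^3(x) as x → ∞), so the quotient → 0.
Adding the constant: 0 + 2 = 2. Limit = 2.

Final answer: 2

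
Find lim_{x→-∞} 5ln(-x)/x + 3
The quotient is an ∞/∞ indeterminate form as x → -∞.
Compare growth rates of the dominant terms (exponentials ≫ polynomials ≫ logarithms), or apply L'Hôpital's rule; the quotient → 0.
Adding the constant: 0 + 3 = 3. Limit = 3.

Final answer: 3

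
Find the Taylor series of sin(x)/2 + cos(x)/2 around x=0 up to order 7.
-x^7/10080 - x^6/1440 + x^5/240 + x^4/48 - x^3/12 - x^2/4 + x/2 + 1/2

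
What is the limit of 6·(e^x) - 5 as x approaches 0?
Direct substitution at x = 0 gives 1.

Final answer: 1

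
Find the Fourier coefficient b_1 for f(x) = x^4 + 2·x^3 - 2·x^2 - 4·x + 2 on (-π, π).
b_1 = (1/π) ∫_{-π}^{π} f(x)·sin(1x) dx.
Evaluate the integral (use parity and integration by parts as needed): b_1 = -32 + 4·π^2.

Final answer: -32 + 4·π^2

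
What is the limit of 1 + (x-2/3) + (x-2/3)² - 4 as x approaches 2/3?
Direct substitution at x = 2/3 gives -3.

Final answer: -3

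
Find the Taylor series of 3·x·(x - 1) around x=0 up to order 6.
3·x^2 - 3·x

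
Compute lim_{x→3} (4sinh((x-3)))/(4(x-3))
Both numerator and denominator → 0 as x → 3; this is a 0/0 indeterminate form.
Expand each to leading order near x = 3: numerator ~ 4·(x - 3), denominator ~ 4·(x - 3).
The limit of the ratio is 1.

Final answer: 1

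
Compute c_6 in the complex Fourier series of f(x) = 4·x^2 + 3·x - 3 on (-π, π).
Compute the real Fourier coefficients first: a_6 = 4/9, b_6 = -1.
Then c_6 = (a_6 − i·b_6)/2 = 2/9 + i/2.

Final answer: 2/9 + i/2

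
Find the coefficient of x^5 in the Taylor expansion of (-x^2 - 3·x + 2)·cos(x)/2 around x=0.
Expand to order 5: (-x^2 - 3·x + 2)·cos(x)/2 = -x^5/16 + 7·x^4/24 + 3·x^3/4 - x^2 - 3·x/2 + 1 + O(x^6).
The coefficient of x^5 is -1/16.

Final answer: -1/16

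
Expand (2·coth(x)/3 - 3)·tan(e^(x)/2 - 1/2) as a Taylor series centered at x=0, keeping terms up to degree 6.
-17281·x^6/181440 - 199·x^5/1440 - 409·x^4/2160 - 19·x^3/72 - 5·x^2/9 - 4·x/3 + 1/3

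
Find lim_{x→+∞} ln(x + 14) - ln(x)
This is an ∞ − ∞ indeterminate form.
Combine the logarithms: ln(x+14) − ln(x) = ln((x+14)/(x)) = ln(1 + 14/(x)) → ln(1) = 0.
Limit = 0.

Final answer: 0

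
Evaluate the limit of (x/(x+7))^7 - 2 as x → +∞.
As x → +∞: x/(x+7) = 1/(1 + 7/x) → 1, and the 7th power of a limit-1 base also → 1; with the additive constant, 1 - 2 = -1.
Limit = -1.

Final answer: -1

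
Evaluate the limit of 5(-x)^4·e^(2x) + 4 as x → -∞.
The product is a 0·∞ indeterminate form at x → -∞.
Rewrite the product as 5(-x)^4 / e^(-2x) (an ∞/∞ form) and apply L'Hôpital, or use the standard hierarchy e^(2|x|) ≫ |(-x)^4| as x → -∞.
The indeterminate product → 0, so the limit = 4.

Final answer: 4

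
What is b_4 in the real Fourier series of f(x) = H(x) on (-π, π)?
b_4 = (1/π) ∫_{-π}^{π} f(x)·sin(4x) dx.
Evaluate the integral (use parity and integration by parts as needed): b_4 = 0.

Final answer: 0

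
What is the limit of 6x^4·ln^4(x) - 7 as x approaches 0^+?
The product is a 0·∞ indeterminate form at x → 0⁺.
Rewrite the product as 6·ln^4(x) / x^(-4) and apply L'Hôpital, or use the standard hierarchy x^(-4) ≫ |ln x|^4 as x → 0⁺.
The indeterminate product → 0, so the limit = -7.

Final answer: -7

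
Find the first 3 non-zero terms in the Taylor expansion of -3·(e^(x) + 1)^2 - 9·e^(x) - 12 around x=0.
-27·x^2/2 - 21·x - 33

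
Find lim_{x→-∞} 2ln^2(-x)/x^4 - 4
The quotient is an ∞/∞ indeterminate form as x → -∞.
Compare growth rates of the dominant terms (exponentials ≫ polynomials ≫ logarithms), or apply L'Hôpital's rule; the quotient → 0.
Adding the constant: 0 - 4 = -4. Limit = -4.

Final answer: -4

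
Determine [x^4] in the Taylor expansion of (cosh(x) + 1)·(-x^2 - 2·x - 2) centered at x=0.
Expand to order 4: (cosh(x) + 1)·(-x^2 - 2·x - 2) = -7·x^4/12 - x^3 - 3·x^2 - 4·x - 4 + O(x^5).
The coefficient of x^4 is -7/12.

Final answer: -7/12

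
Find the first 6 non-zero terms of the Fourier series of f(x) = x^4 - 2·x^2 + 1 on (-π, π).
(56 - 8·π^2)·cos(x) + (-5 + 2·π^2)·cos(2·x) + (40/27 - 8·π^2/9)·cos(3·x) + (-11/16 + π^2/2)·cos(4·x) + (248/625 - 8·π^2/25)·cos(5·x) - 2·π^2/3 + 1 + π^4/5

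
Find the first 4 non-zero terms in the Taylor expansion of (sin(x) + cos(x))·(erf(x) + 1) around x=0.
x^3·(-5/(3·√(π)) - 1/6) + x^2·(-1/2 + 2/√(π)) + x·(1 + 2/√(π)) + 1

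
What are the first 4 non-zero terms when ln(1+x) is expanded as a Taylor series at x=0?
-x^4/4 + x^3/3 - x^2/2 + x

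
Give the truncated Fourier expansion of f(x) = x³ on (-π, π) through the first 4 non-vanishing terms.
(-12 + 2·π^2)·sin(x) + (3/2 - π^2)·sin(2·x) + (-4/9 + 2·π^2/3)·sin(3·x) + (3/16 - π^2/2)·sin(4·x)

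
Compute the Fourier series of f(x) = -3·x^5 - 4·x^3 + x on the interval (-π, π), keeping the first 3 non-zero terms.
(-670 - 6·π^4 + 112·π^2)·sin(x) + (-11·π^2 + 31/2 + 3·π^4)·sin(2·x) + (-2·π^4 - 14/27 + 16·π^2/9)·sin(3·x)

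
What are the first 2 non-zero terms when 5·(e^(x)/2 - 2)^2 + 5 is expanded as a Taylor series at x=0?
65/4 - 15·x/2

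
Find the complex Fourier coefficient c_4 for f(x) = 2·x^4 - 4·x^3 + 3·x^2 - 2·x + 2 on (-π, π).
Compute the real Fourier coefficients first: a_4 = 3/8 + π^2, b_4 = 1/4 + 2·π^2.
Then c_4 = (a_4 − i·b_4)/2 = 3/16 + π^2/2 - i·π^2 - i/8.

Final answer: 3/16 + π^2/2 - i·π^2 - i/8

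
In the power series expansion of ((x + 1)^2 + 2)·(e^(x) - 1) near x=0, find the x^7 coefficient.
Expand to order 7: ((x + 1)^2 + 2)·(e^(x) - 1) = 59·x^7/5040 + x^6/16 + 11·x^5/40 + 23·x^4/24 + 5·x^3/2 + 7·x^2/2 + 3·x + O(x^8).
The coefficient of x^7 is 59/5040.

Final answer: 59/5040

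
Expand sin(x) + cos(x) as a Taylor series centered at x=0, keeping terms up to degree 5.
x^5/120 + x^4/24 - x^3/6 - x^2/2 + x + 1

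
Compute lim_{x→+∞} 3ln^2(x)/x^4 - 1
The quotient is an ∞/∞ indeterminate form as x → +∞.
The polynomial denominator x^4 dominates the logarithmic numerator (any positive power of x ≫ ln^2(x) as x → ∞), so the quotient → 0.
Adding the constant: 0 - 1 = -1. Limit = -1.

Final answer: -1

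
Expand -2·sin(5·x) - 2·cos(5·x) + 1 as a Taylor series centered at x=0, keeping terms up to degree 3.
125·x^3/3 + 25·x^2 - 10·x - 1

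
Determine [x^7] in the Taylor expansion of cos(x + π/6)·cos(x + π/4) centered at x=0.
Expand to order 7: cos(x + π/6)·cos(x + π/4) = x^7·(√(2)/315 + √(6)/315) + x^6·(-√(6)/90 + √(2)/90) + x^5·(-√(6)/30 - √(2)/30) + x^4·(-√(2)/12 + √(6)/12) + x^3·(√(2)/6 + √(6)/6) + x^2·(-√(6)/4 + √(2)/4) + x·(-√(6)/4 - √(2)/4) + √(6)/4 + O(x^8).
The coefficient of x^7 is √(2)/315 + √(6)/315.

Final answer: √(2)/315 + √(6)/315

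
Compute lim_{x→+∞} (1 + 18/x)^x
As x → +∞: this is the defining limit (1 + 18/x)^x → e^18.
Limit = e^(18).

Final answer: e^(18)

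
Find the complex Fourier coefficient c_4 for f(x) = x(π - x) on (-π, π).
Compute the real Fourier coefficients first: a_4 = -1/4, b_4 = -π/2.
Then c_4 = (a_4 − i·b_4)/2 = -1/8 + i·π/4.

Final answer: -1/8 + i·π/4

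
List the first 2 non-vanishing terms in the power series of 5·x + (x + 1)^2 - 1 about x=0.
x^2 + 7·x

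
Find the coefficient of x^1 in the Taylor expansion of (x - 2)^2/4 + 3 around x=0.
Expand to order 1: (x - 2)^2/4 + 3 = 4 - x + O(x^2).
The coefficient of x^1 is -1.

Final answer: -1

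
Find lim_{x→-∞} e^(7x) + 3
Evaluate the dominant behaviour as x → -∞; each term tends to a finite value or vanishes.
Limit = 3.

Final answer: 3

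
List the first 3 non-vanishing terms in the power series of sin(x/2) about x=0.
x^5/3840 - x^3/48 + x/2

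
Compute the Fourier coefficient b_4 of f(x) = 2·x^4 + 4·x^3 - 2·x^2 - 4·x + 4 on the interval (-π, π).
b_4 = (1/π) ∫_{-π}^{π} f(x)·sin(4x) dx.
Evaluate the integral (use parity and integration by parts as needed): b_4 = 11/4 - 2·π^2.

Final answer: 11/4 - 2·π^2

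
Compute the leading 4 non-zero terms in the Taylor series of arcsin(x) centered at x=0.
5·x^7/112 + 3·x^5/40 + x^3/6 + x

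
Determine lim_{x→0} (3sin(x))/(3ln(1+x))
Both numerator and denominator → 0 as x → 0; this is a 0/0 indeterminate form.
Expand each to leading order near x = 0: numerator ~ 3·x, denominator ~ 3·x.
The limit of the ratio is 1.

Final answer: 1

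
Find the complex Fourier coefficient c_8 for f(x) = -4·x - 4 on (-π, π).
Compute the real Fourier coefficients first: a_8 = 0, b_8 = 1.
Then c_8 = (a_8 − i·b_8)/2 = -i/2.

Final answer: -i/2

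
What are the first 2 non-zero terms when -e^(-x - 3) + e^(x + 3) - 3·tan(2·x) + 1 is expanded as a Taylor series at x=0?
x·(-6 + e^(-3) + e^(3)) - e^(-3) + 1 + e^(3)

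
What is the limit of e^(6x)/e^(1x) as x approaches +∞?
This is an ∞/∞ indeterminate form as x → +∞.
Rewrite e^(6x)/e^(1x) = e^((6−1)x) = e^(5x); the exponent coefficient is 5 > 0 so e^(5x) → ∞.
Limit = ∞.

Final answer: ∞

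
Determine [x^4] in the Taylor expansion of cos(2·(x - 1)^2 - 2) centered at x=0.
Expand to order 4: cos(2·(x - 1)^2 - 2) = 26·x^4/3 + 8·x^3 - 8·x^2 + 1 + O(x^5).
The coefficient of x^4 is 26/3.

Final answer: 26/3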